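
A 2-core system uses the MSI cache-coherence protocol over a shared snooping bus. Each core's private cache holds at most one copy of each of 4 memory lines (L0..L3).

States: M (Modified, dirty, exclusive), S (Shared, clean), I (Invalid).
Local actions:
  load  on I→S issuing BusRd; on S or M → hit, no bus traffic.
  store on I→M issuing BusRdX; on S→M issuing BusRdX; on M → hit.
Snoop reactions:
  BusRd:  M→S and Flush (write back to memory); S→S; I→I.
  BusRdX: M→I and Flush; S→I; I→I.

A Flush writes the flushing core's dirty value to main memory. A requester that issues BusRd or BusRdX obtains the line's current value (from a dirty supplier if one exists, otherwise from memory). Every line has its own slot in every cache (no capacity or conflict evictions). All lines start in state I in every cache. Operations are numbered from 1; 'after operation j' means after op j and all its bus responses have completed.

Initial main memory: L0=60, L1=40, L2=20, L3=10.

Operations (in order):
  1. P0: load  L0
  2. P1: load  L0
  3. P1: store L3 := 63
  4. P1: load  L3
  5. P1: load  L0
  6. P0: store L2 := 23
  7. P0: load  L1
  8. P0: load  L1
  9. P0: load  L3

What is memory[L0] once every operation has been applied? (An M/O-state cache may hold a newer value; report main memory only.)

[1] P0: load  L0 | P0:S(60), P1:I | bus: BusRd
[2] P1: load  L0 | P0:S(60), P1:S(60) | bus: BusRd
[3] P1: store L3 := 63 | P0:I, P1:M(63) | bus: BusRdX
[4] P1: load  L3 | P0:I, P1:M(63) | bus: none
[5] P1: load  L0 | P0:S(60), P1:S(60) | bus: none
[6] P0: store L2 := 23 | P0:M(23), P1:I | bus: BusRdX
[7] P0: load  L1 | P0:S(40), P1:I | bus: BusRd
[8] P0: load  L1 | P0:S(40), P1:I | bus: none
[9] P0: load  L3 | P0:S(63), P1:S(63) | bus: BusRd,Flush

memory[L0] = 60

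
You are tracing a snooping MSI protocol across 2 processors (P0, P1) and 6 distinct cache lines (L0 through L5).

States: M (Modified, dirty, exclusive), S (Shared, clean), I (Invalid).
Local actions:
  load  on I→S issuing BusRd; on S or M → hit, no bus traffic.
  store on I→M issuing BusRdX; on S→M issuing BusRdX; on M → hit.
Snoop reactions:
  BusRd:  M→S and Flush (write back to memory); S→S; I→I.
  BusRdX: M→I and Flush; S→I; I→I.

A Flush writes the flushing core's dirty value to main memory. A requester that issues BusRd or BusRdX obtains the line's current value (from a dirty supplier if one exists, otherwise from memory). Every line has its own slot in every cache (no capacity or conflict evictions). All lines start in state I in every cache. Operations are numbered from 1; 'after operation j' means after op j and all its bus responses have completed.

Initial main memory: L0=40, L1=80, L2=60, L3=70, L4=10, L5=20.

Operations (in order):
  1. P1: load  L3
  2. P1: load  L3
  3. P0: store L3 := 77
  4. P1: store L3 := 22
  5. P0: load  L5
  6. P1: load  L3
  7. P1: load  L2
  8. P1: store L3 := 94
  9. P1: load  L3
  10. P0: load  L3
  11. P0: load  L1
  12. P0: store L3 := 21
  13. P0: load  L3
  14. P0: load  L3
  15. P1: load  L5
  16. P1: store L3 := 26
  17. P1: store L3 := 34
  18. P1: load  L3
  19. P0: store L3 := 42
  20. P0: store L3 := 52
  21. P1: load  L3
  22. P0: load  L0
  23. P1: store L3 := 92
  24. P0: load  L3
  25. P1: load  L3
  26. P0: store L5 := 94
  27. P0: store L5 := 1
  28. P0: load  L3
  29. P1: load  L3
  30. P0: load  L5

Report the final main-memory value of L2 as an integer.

  op1 P1: load  L3 → I/S on L3; bus BusRd; mem=70
  op2 P1: load  L3 → I/S on L3; bus (none); mem=70
  op3 P0: store L3 := 77 → M/I on L3; bus BusRdX; mem=70
  op4 P1: store L3 := 22 → I/M on L3; bus BusRdX Flush; mem=77
  op5 P0: load  L5 → S/I on L5; bus BusRd; mem=20
  op6 P1: load  L3 → I/M on L3; bus (none); mem=77
  op7 P1: load  L2 → I/S on L2; bus BusRd; mem=60
  op8 P1: store L3 := 94 → I/M on L3; bus (none); mem=77
  op9 P1: load  L3 → I/M on L3; bus (none); mem=77
  op10 P0: load  L3 → S/S on L3; bus BusRd Flush; mem=94
  op11 P0: load  L1 → S/I on L1; bus BusRd; mem=80
  op12 P0: store L3 := 21 → M/I on L3; bus BusRdX; mem=94
  op13 P0: load  L3 → M/I on L3; bus (none); mem=94
  op14 P0: load  L3 → M/I on L3; bus (none); mem=94
  op15 P1: load  L5 → S/S on L5; bus BusRd; mem=20
  op16 P1: store L3 := 26 → I/M on L3; bus BusRdX Flush; mem=21
  op17 P1: store L3 := 34 → I/M on L3; bus (none); mem=21
  op18 P1: load  L3 → I/M on L3; bus (none); mem=21
  op19 P0: store L3 := 42 → M/I on L3; bus BusRdX Flush; mem=34
  op20 P0: store L3 := 52 → M/I on L3; bus (none); mem=34
  op21 P1: load  L3 → S/S on L3; bus BusRd Flush; mem=52
  op22 P0: load  L0 → S/I on L0; bus BusRd; mem=40
  op23 P1: store L3 := 92 → I/M on L3; bus BusRdX; mem=52
  op24 P0: load  L3 → S/S on L3; bus BusRd Flush; mem=92
  op25 P1: load  L3 → S/S on L3; bus (none); mem=92
  op26 P0: store L5 := 94 → M/I on L5; bus BusRdX; mem=20
  op27 P0: store L5 := 1 → M/I on L5; bus (none); mem=20
  op28 P0: load  L3 → S/S on L3; bus (none); mem=92
  op29 P1: load  L3 → S/S on L3; bus (none); mem=92
  op30 P0: load  L5 → M/I on L5; bus (none); mem=20

memory[L2] = 60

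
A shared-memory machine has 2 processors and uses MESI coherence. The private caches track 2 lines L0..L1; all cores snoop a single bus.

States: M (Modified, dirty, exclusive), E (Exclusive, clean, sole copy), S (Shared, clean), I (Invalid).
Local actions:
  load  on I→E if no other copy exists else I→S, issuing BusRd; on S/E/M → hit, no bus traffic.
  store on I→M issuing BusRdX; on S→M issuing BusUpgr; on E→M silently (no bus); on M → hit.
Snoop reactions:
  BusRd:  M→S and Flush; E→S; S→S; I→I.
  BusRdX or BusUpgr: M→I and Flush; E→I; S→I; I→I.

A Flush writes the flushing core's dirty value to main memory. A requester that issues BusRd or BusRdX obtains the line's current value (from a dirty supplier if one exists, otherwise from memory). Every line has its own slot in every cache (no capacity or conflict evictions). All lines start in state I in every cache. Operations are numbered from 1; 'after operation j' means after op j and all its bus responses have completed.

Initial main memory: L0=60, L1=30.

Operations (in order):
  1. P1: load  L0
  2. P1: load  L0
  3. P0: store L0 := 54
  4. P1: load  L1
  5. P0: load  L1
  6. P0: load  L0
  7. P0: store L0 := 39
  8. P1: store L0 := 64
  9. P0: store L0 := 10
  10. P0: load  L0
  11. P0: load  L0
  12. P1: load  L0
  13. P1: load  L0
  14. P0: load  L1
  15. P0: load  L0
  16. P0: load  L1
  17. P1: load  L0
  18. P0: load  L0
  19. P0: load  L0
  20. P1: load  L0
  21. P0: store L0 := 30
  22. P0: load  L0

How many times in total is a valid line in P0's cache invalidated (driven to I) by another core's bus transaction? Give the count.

1. P1: load  L0  bus=[BusRd]  L0: P0=I P1=E  mem[L0]=60
2. P1: load  L0  bus=[-]  L0: P0=I P1=E  mem[L0]=60
3. P0: store L0 := 54  bus=[BusRdX]  L0: P0=M P1=I  mem[L0]=60
4. P1: load  L1  bus=[BusRd]  L1: P0=I P1=E  mem[L1]=30
5. P0: load  L1  bus=[BusRd]  L1: P0=S P1=S  mem[L1]=30
6. P0: load  L0  bus=[-]  L0: P0=M P1=I  mem[L0]=60
7. P0: store L0 := 39  bus=[-]  L0: P0=M P1=I  mem[L0]=60
8. P1: store L0 := 64  bus=[BusRdX,Flush]  L0: P0=I P1=M  mem[L0]=39
9. P0: store L0 := 10  bus=[BusRdX,Flush]  L0: P0=M P1=I  mem[L0]=64
10. P0: load  L0  bus=[-]  L0: P0=M P1=I  mem[L0]=64
11. P0: load  L0  bus=[-]  L0: P0=M P1=I  mem[L0]=64
12. P1: load  L0  bus=[BusRd,Flush]  L0: P0=S P1=S  mem[L0]=10
13. P1: load  L0  bus=[-]  L0: P0=S P1=S  mem[L0]=10
14. P0: load  L1  bus=[-]  L1: P0=S P1=S  mem[L1]=30
15. P0: load  L0  bus=[-]  L0: P0=S P1=S  mem[L0]=10
16. P0: load  L1  bus=[-]  L1: P0=S P1=S  mem[L1]=30
17. P1: load  L0  bus=[-]  L0: P0=S P1=S  mem[L0]=10
18. P0: load  L0  bus=[-]  L0: P0=S P1=S  mem[L0]=10
19. P0: load  L0  bus=[-]  L0: P0=S P1=S  mem[L0]=10
20. P1: load  L0  bus=[-]  L0: P0=S P1=S  mem[L0]=10
21. P0: store L0 := 30  bus=[BusUpgr]  L0: P0=M P1=I  mem[L0]=10
22. P0: load  L0  bus=[-]  L0: P0=M P1=I  mem[L0]=10

invalidations = 1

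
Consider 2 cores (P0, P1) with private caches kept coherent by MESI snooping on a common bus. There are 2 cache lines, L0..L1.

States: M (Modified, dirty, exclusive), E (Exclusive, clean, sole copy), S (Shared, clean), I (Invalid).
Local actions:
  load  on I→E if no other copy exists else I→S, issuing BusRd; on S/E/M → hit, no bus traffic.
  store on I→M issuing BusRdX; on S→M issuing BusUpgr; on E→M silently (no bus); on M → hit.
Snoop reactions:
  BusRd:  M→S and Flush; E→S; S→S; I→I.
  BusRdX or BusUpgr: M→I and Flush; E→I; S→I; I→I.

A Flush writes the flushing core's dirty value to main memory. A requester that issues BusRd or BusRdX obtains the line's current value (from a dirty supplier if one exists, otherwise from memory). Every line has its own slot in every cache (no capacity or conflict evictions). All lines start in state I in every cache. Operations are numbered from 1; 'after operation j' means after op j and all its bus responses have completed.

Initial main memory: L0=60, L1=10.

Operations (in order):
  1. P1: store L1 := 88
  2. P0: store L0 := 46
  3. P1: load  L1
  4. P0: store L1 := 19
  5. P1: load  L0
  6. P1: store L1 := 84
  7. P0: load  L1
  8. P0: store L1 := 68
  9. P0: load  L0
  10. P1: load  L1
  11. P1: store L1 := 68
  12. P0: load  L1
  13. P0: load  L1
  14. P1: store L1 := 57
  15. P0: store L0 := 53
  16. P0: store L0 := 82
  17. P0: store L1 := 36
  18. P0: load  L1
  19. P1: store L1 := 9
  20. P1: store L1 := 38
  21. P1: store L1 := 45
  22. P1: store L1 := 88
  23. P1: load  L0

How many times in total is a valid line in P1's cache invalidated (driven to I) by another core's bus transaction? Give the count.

step 1: P1: store L1 := 88  ⟶  IM  (L1)  txn=BusRdX  M[L1]=10
step 2: P0: store L0 := 46  ⟶  MI  (L0)  txn=BusRdX  M[L0]=60
step 3: P1: load  L1  ⟶  IM  (L1)  txn=∅  M[L1]=10
step 4: P0: store L1 := 19  ⟶  MI  (L1)  txn=BusRdX+Flush  M[L1]=88
step 5: P1: load  L0  ⟶  SS  (L0)  txn=BusRd+Flush  M[L0]=46
step 6: P1: store L1 := 84  ⟶  IM  (L1)  txn=BusRdX+Flush  M[L1]=19
step 7: P0: load  L1  ⟶  SS  (L1)  txn=BusRd+Flush  M[L1]=84
step 8: P0: store L1 := 68  ⟶  MI  (L1)  txn=BusUpgr  M[L1]=84
step 9: P0: load  L0  ⟶  SS  (L0)  txn=∅  M[L0]=46
step 10: P1: load  L1  ⟶  SS  (L1)  txn=BusRd+Flush  M[L1]=68
step 11: P1: store L1 := 68  ⟶  IM  (L1)  txn=BusUpgr  M[L1]=68
step 12: P0: load  L1  ⟶  SS  (L1)  txn=BusRd+Flush  M[L1]=68
step 13: P0: load  L1  ⟶  SS  (L1)  txn=∅  M[L1]=68
step 14: P1: store L1 := 57  ⟶  IM  (L1)  txn=BusUpgr  M[L1]=68
step 15: P0: store L0 := 53  ⟶  MI  (L0)  txn=BusUpgr  M[L0]=46
step 16: P0: store L0 := 82  ⟶  MI  (L0)  txn=∅  M[L0]=46
step 17: P0: store L1 := 36  ⟶  MI  (L1)  txn=BusRdX+Flush  M[L1]=57
step 18: P0: load  L1  ⟶  MI  (L1)  txn=∅  M[L1]=57
step 19: P1: store L1 := 9  ⟶  IM  (L1)  txn=BusRdX+Flush  M[L1]=36
step 20: P1: store L1 := 38  ⟶  IM  (L1)  txn=∅  M[L1]=36
step 21: P1: store L1 := 45  ⟶  IM  (L1)  txn=∅  M[L1]=36
step 22: P1: store L1 := 88  ⟶  IM  (L1)  txn=∅  M[L1]=36
step 23: P1: load  L0  ⟶  SS  (L0)  txn=BusRd+Flush  M[L0]=82

invalidations = 4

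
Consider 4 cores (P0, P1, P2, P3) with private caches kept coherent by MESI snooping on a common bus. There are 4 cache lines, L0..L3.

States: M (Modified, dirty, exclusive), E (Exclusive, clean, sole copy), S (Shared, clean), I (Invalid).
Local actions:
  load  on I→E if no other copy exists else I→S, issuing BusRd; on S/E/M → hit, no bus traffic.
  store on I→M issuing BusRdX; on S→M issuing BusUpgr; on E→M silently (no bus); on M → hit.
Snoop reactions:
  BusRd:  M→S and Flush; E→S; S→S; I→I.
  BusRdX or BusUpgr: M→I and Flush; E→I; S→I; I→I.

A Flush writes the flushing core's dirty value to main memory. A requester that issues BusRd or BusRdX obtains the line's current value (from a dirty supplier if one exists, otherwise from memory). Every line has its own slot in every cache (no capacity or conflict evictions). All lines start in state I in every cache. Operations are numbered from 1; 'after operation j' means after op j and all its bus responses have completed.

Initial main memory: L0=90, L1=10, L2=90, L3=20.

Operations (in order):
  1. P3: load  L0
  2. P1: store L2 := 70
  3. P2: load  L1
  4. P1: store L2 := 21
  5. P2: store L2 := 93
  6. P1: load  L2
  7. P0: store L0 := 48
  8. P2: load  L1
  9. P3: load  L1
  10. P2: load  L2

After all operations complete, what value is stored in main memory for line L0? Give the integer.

memory[L0] = 90

1. P3: load  L0  bus=[BusRd]  L0: P0=I P1=I P2=I P3=E  mem[L0]=90
2. P1: store L2 := 70  bus=[BusRdX]  L2: P0=I P1=M P2=I P3=I  mem[L2]=90
3. P2: load  L1  bus=[BusRd]  L1: P0=I P1=I P2=E P3=I  mem[L1]=10
4. P1: store L2 := 21  bus=[-]  L2: P0=I P1=M P2=I P3=I  mem[L2]=90
5. P2: store L2 := 93  bus=[BusRdX,Flush]  L2: P0=I P1=I P2=M P3=I  mem[L2]=21
6. P1: load  L2  bus=[BusRd,Flush]  L2: P0=I P1=S P2=S P3=I  mem[L2]=93
7. P0: store L0 := 48  bus=[BusRdX]  L0: P0=M P1=I P2=I P3=I  mem[L0]=90
8. P2: load  L1  bus=[-]  L1: P0=I P1=I P2=E P3=I  mem[L1]=10
9. P3: load  L1  bus=[BusRd]  L1: P0=I P1=I P2=S P3=S  mem[L1]=10
10. P2: load  L2  bus=[-]  L2: P0=I P1=S P2=S P3=I  mem[L2]=93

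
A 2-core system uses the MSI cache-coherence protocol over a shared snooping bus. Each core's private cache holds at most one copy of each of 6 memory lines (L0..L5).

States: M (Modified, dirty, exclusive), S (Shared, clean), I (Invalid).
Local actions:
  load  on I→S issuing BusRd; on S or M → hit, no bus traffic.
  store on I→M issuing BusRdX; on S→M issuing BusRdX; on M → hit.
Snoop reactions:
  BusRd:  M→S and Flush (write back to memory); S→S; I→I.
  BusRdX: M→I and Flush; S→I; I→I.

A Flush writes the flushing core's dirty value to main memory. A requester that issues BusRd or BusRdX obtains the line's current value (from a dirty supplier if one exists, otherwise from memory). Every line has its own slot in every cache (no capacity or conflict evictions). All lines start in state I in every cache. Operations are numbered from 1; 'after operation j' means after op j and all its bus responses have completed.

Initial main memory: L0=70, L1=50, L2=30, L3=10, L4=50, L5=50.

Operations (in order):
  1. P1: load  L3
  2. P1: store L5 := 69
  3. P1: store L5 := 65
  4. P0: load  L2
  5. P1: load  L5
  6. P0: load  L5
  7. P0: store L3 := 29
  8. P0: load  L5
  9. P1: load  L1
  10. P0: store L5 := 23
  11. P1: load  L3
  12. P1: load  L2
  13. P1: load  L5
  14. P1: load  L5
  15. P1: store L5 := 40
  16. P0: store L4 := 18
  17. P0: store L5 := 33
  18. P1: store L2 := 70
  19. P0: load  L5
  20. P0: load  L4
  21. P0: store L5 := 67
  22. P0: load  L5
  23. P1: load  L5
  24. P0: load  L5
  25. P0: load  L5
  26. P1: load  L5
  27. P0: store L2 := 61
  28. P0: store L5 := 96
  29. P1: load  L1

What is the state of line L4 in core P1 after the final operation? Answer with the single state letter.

[1] P1: load  L3 | P0:I, P1:S(10) | bus: BusRd
[2] P1: store L5 := 69 | P0:I, P1:M(69) | bus: BusRdX
[3] P1: store L5 := 65 | P0:I, P1:M(65) | bus: none
[4] P0: load  L2 | P0:S(30), P1:I | bus: BusRd
[5] P1: load  L5 | P0:I, P1:M(65) | bus: none
[6] P0: load  L5 | P0:S(65), P1:S(65) | bus: BusRd,Flush
[7] P0: store L3 := 29 | P0:M(29), P1:I | bus: BusRdX
[8] P0: load  L5 | P0:S(65), P1:S(65) | bus: none
[9] P1: load  L1 | P0:I, P1:S(50) | bus: BusRd
[10] P0: store L5 := 23 | P0:M(23), P1:I | bus: BusRdX
[11] P1: load  L3 | P0:S(29), P1:S(29) | bus: BusRd,Flush
[12] P1: load  L2 | P0:S(30), P1:S(30) | bus: BusRd
[13] P1: load  L5 | P0:S(23), P1:S(23) | bus: BusRd,Flush
[14] P1: load  L5 | P0:S(23), P1:S(23) | bus: none
[15] P1: store L5 := 40 | P0:I, P1:M(40) | bus: BusRdX
[16] P0: store L4 := 18 | P0:M(18), P1:I | bus: BusRdX
[17] P0: store L5 := 33 | P0:M(33), P1:I | bus: BusRdX,Flush
[18] P1: store L2 := 70 | P0:I, P1:M(70) | bus: BusRdX
[19] P0: load  L5 | P0:M(33), P1:I | bus: none
[20] P0: load  L4 | P0:M(18), P1:I | bus: none
[21] P0: store L5 := 67 | P0:M(67), P1:I | bus: none
[22] P0: load  L5 | P0:M(67), P1:I | bus: none
[23] P1: load  L5 | P0:S(67), P1:S(67) | bus: BusRd,Flush
[24] P0: load  L5 | P0:S(67), P1:S(67) | bus: none
[25] P0: load  L5 | P0:S(67), P1:S(67) | bus: none
[26] P1: load  L5 | P0:S(67), P1:S(67) | bus: none
[27] P0: store L2 := 61 | P0:M(61), P1:I | bus: BusRdX,Flush
[28] P0: store L5 := 96 | P0:M(96), P1:I | bus: BusRdX
[29] P1: load  L1 | P0:I, P1:S(50) | bus: none

state = I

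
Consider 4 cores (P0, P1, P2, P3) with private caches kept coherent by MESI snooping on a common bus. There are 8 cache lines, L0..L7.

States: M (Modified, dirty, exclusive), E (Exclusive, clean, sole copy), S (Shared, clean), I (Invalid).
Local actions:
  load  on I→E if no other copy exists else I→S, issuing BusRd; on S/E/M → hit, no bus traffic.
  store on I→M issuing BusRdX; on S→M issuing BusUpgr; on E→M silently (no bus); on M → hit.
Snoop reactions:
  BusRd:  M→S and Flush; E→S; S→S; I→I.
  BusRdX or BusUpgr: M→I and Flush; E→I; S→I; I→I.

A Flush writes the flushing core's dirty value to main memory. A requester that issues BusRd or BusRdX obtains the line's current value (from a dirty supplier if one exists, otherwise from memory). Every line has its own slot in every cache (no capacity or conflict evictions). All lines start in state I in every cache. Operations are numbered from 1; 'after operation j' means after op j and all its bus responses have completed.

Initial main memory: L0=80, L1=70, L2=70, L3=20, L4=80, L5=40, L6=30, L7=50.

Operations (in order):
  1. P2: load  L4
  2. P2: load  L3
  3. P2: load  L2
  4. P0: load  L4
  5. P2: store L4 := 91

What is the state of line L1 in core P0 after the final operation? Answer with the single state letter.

state = I

step 1: P2: load  L4  ⟶  IIEI  (L4)  txn=BusRd  M[L4]=80
step 2: P2: load  L3  ⟶  IIEI  (L3)  txn=BusRd  M[L3]=20
step 3: P2: load  L2  ⟶  IIEI  (L2)  txn=BusRd  M[L2]=70
step 4: P0: load  L4  ⟶  SISI  (L4)  txn=BusRd  M[L4]=80
step 5: P2: store L4 := 91  ⟶  IIMI  (L4)  txn=BusUpgr  M[L4]=80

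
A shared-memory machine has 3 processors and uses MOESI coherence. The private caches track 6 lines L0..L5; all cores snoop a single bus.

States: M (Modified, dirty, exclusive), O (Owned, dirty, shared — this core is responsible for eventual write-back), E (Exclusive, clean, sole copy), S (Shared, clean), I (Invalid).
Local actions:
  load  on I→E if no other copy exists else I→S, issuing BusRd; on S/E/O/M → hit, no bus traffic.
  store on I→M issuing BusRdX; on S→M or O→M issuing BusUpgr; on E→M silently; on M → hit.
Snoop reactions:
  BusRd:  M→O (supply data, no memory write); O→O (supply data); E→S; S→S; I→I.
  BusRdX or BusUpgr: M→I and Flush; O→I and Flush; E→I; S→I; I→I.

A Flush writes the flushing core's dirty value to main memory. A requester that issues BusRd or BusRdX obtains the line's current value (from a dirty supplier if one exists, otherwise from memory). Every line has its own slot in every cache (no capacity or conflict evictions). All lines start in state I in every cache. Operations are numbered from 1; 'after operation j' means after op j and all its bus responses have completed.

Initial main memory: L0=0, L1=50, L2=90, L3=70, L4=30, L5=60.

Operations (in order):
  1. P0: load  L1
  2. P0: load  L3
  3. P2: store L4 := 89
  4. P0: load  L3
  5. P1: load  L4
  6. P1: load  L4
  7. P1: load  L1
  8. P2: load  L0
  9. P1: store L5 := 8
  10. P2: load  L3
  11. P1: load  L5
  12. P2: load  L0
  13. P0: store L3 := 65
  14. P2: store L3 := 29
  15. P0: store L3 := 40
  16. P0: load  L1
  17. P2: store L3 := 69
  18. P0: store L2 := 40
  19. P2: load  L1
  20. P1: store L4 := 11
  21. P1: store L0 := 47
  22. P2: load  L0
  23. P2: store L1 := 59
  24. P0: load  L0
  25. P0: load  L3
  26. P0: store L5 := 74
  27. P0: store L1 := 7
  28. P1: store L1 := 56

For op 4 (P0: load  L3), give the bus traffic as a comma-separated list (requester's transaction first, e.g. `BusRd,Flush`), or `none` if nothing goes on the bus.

1. P0: load  L1  bus=[BusRd]  L1: P0=E P1=I P2=I  mem[L1]=50
2. P0: load  L3  bus=[BusRd]  L3: P0=E P1=I P2=I  mem[L3]=70
3. P2: store L4 := 89  bus=[BusRdX]  L4: P0=I P1=I P2=M  mem[L4]=30
4. P0: load  L3  bus=[-]  L3: P0=E P1=I P2=I  mem[L3]=70
5. P1: load  L4  bus=[BusRd]  L4: P0=I P1=S P2=O  mem[L4]=30
6. P1: load  L4  bus=[-]  L4: P0=I P1=S P2=O  mem[L4]=30
7. P1: load  L1  bus=[BusRd]  L1: P0=S P1=S P2=I  mem[L1]=50
8. P2: load  L0  bus=[BusRd]  L0: P0=I P1=I P2=E  mem[L0]=0
9. P1: store L5 := 8  bus=[BusRdX]  L5: P0=I P1=M P2=I  mem[L5]=60
10. P2: load  L3  bus=[BusRd]  L3: P0=S P1=I P2=S  mem[L3]=70
11. P1: load  L5  bus=[-]  L5: P0=I P1=M P2=I  mem[L5]=60
12. P2: load  L0  bus=[-]  L0: P0=I P1=I P2=E  mem[L0]=0
13. P0: store L3 := 65  bus=[BusUpgr]  L3: P0=M P1=I P2=I  mem[L3]=70
14. P2: store L3 := 29  bus=[BusRdX,Flush]  L3: P0=I P1=I P2=M  mem[L3]=65
15. P0: store L3 := 40  bus=[BusRdX,Flush]  L3: P0=M P1=I P2=I  mem[L3]=29
16. P0: load  L1  bus=[-]  L1: P0=S P1=S P2=I  mem[L1]=50
17. P2: store L3 := 69  bus=[BusRdX,Flush]  L3: P0=I P1=I P2=M  mem[L3]=40
18. P0: store L2 := 40  bus=[BusRdX]  L2: P0=M P1=I P2=I  mem[L2]=90
19. P2: load  L1  bus=[BusRd]  L1: P0=S P1=S P2=S  mem[L1]=50
20. P1: store L4 := 11  bus=[BusUpgr,Flush]  L4: P0=I P1=M P2=I  mem[L4]=89
21. P1: store L0 := 47  bus=[BusRdX]  L0: P0=I P1=M P2=I  mem[L0]=0
22. P2: load  L0  bus=[BusRd]  L0: P0=I P1=O P2=S  mem[L0]=0
23. P2: store L1 := 59  bus=[BusUpgr]  L1: P0=I P1=I P2=M  mem[L1]=50
24. P0: load  L0  bus=[BusRd]  L0: P0=S P1=O P2=S  mem[L0]=0
25. P0: load  L3  bus=[BusRd]  L3: P0=S P1=I P2=O  mem[L3]=40
26. P0: store L5 := 74  bus=[BusRdX,Flush]  L5: P0=M P1=I P2=I  mem[L5]=8
27. P0: store L1 := 7  bus=[BusRdX,Flush]  L1: P0=M P1=I P2=I  mem[L1]=59
28. P1: store L1 := 56  bus=[BusRdX,Flush]  L1: P0=I P1=M P2=I  mem[L1]=7

bus = none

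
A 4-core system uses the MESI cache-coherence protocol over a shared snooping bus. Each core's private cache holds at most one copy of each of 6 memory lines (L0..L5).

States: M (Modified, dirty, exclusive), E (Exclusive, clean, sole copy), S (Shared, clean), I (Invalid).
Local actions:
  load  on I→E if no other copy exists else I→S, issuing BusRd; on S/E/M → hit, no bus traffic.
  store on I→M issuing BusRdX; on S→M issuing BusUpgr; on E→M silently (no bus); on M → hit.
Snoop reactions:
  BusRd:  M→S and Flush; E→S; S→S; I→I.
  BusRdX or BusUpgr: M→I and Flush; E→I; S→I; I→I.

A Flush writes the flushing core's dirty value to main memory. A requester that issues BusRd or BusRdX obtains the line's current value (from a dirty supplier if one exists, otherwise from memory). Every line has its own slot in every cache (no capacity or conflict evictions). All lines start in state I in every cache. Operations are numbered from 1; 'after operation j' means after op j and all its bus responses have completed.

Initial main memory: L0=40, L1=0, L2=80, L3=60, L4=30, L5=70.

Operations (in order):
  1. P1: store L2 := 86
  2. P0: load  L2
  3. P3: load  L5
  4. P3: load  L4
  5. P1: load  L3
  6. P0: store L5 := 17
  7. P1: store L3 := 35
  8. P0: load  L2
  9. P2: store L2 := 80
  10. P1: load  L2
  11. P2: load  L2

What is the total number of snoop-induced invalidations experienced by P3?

  op1 P1: store L2 := 86 → I/M/I/I on L2; bus BusRdX; mem=80
  op2 P0: load  L2 → S/S/I/I on L2; bus BusRd Flush; mem=86
  op3 P3: load  L5 → I/I/I/E on L5; bus BusRd; mem=70
  op4 P3: load  L4 → I/I/I/E on L4; bus BusRd; mem=30
  op5 P1: load  L3 → I/E/I/I on L3; bus BusRd; mem=60
  op6 P0: store L5 := 17 → M/I/I/I on L5; bus BusRdX; mem=70
  op7 P1: store L3 := 35 → I/M/I/I on L3; bus (none); mem=60
  op8 P0: load  L2 → S/S/I/I on L2; bus (none); mem=86
  op9 P2: store L2 := 80 → I/I/M/I on L2; bus BusRdX; mem=86
  op10 P1: load  L2 → I/S/S/I on L2; bus BusRd Flush; mem=80
  op11 P2: load  L2 → I/S/S/I on L2; bus (none); mem=80

invalidations = 1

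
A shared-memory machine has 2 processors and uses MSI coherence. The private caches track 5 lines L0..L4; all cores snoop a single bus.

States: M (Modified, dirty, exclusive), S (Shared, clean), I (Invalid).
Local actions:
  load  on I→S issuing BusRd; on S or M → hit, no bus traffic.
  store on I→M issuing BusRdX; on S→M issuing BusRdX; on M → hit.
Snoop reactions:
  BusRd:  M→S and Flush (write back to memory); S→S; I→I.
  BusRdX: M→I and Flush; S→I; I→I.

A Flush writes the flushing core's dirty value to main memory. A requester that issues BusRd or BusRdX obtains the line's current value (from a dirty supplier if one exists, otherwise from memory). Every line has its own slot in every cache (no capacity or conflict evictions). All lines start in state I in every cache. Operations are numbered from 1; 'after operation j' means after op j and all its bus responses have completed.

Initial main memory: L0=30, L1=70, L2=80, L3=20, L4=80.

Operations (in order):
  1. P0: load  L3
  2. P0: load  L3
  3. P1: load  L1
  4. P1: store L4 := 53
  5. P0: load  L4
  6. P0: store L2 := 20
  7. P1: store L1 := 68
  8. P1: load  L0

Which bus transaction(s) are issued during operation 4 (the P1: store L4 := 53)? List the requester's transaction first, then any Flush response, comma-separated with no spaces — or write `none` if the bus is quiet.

bus = BusRdX

step 1: P0: load  L3  ⟶  SI  (L3)  txn=BusRd  M[L3]=20
step 2: P0: load  L3  ⟶  SI  (L3)  txn=∅  M[L3]=20
step 3: P1: load  L1  ⟶  IS  (L1)  txn=BusRd  M[L1]=70
step 4: P1: store L4 := 53  ⟶  IM  (L4)  txn=BusRdX  M[L4]=80
step 5: P0: load  L4  ⟶  SS  (L4)  txn=BusRd+Flush  M[L4]=53
step 6: P0: store L2 := 20  ⟶  MI  (L2)  txn=BusRdX  M[L2]=80
step 7: P1: store L1 := 68  ⟶  IM  (L1)  txn=BusRdX  M[L1]=70
step 8: P1: load  L0  ⟶  IS  (L0)  txn=BusRd  M[L0]=30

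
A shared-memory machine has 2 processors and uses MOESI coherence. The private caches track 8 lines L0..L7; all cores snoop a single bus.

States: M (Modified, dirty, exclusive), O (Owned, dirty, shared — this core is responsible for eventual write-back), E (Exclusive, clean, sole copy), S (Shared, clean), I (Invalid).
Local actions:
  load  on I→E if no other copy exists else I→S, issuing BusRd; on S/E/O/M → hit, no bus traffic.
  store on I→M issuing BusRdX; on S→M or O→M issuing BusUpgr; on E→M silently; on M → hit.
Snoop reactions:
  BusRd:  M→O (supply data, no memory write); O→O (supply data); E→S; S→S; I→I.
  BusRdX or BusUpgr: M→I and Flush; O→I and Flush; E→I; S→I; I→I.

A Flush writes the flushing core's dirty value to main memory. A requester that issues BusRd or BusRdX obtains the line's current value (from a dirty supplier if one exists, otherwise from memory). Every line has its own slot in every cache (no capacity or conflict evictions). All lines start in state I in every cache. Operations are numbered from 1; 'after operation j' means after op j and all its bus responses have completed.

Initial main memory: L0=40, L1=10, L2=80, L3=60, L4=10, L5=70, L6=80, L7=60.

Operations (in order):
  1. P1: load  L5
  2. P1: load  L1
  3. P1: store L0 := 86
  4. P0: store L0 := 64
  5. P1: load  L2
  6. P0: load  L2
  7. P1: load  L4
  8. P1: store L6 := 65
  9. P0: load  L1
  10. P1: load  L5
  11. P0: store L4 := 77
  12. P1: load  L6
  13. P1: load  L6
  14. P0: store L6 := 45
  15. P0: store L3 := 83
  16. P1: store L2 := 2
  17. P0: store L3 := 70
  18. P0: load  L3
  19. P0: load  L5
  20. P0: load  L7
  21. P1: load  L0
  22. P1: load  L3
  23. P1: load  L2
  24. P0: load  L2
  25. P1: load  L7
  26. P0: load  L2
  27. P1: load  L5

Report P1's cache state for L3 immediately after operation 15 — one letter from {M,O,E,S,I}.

1. P1: load  L5  bus=[BusRd]  L5: P0=I P1=E  mem[L5]=70
2. P1: load  L1  bus=[BusRd]  L1: P0=I P1=E  mem[L1]=10
3. P1: store L0 := 86  bus=[BusRdX]  L0: P0=I P1=M  mem[L0]=40
4. P0: store L0 := 64  bus=[BusRdX,Flush]  L0: P0=M P1=I  mem[L0]=86
5. P1: load  L2  bus=[BusRd]  L2: P0=I P1=E  mem[L2]=80
6. P0: load  L2  bus=[BusRd]  L2: P0=S P1=S  mem[L2]=80
7. P1: load  L4  bus=[BusRd]  L4: P0=I P1=E  mem[L4]=10
8. P1: store L6 := 65  bus=[BusRdX]  L6: P0=I P1=M  mem[L6]=80
9. P0: load  L1  bus=[BusRd]  L1: P0=S P1=S  mem[L1]=10
10. P1: load  L5  bus=[-]  L5: P0=I P1=E  mem[L5]=70
11. P0: store L4 := 77  bus=[BusRdX]  L4: P0=M P1=I  mem[L4]=10
12. P1: load  L6  bus=[-]  L6: P0=I P1=M  mem[L6]=80
13. P1: load  L6  bus=[-]  L6: P0=I P1=M  mem[L6]=80
14. P0: store L6 := 45  bus=[BusRdX,Flush]  L6: P0=M P1=I  mem[L6]=65
15. P0: store L3 := 83  bus=[BusRdX]  L3: P0=M P1=I  mem[L3]=60
16. P1: store L2 := 2  bus=[BusUpgr]  L2: P0=I P1=M  mem[L2]=80
17. P0: store L3 := 70  bus=[-]  L3: P0=M P1=I  mem[L3]=60
18. P0: load  L3  bus=[-]  L3: P0=M P1=I  mem[L3]=60
19. P0: load  L5  bus=[BusRd]  L5: P0=S P1=S  mem[L5]=70
20. P0: load  L7  bus=[BusRd]  L7: P0=E P1=I  mem[L7]=60
21. P1: load  L0  bus=[BusRd]  L0: P0=O P1=S  mem[L0]=86
22. P1: load  L3  bus=[BusRd]  L3: P0=O P1=S  mem[L3]=60
23. P1: load  L2  bus=[-]  L2: P0=I P1=M  mem[L2]=80
24. P0: load  L2  bus=[BusRd]  L2: P0=S P1=O  mem[L2]=80
25. P1: load  L7  bus=[BusRd]  L7: P0=S P1=S  mem[L7]=60
26. P0: load  L2  bus=[-]  L2: P0=S P1=O  mem[L2]=80
27. P1: load  L5  bus=[-]  L5: P0=S P1=S  mem[L5]=70

state = I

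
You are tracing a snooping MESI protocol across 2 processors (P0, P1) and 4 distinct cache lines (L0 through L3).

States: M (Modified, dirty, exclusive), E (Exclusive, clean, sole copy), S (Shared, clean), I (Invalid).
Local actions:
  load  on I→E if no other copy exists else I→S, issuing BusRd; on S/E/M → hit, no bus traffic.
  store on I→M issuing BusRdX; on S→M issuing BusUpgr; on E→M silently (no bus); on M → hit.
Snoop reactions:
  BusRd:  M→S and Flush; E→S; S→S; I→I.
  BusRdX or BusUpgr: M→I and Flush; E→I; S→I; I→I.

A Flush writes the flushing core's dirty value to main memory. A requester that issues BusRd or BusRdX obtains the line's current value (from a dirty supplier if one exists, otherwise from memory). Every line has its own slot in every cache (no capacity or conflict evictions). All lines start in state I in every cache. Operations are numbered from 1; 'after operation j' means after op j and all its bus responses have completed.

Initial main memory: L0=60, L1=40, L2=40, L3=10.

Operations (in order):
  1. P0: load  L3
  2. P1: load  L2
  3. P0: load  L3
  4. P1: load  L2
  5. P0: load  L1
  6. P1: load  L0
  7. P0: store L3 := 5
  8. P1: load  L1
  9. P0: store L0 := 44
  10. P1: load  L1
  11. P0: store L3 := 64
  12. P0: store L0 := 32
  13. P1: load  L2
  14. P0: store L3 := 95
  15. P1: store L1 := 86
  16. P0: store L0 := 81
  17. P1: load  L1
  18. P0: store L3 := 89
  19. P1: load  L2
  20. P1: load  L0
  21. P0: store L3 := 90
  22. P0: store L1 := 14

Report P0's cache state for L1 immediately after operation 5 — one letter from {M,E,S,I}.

state = E

1. P0: load  L3  bus=[BusRd]  L3: P0=E P1=I  mem[L3]=10
2. P1: load  L2  bus=[BusRd]  L2: P0=I P1=E  mem[L2]=40
3. P0: load  L3  bus=[-]  L3: P0=E P1=I  mem[L3]=10
4. P1: load  L2  bus=[-]  L2: P0=I P1=E  mem[L2]=40
5. P0: load  L1  bus=[BusRd]  L1: P0=E P1=I  mem[L1]=40
6. P1: load  L0  bus=[BusRd]  L0: P0=I P1=E  mem[L0]=60
7. P0: store L3 := 5  bus=[-]  L3: P0=M P1=I  mem[L3]=10
8. P1: load  L1  bus=[BusRd]  L1: P0=S P1=S  mem[L1]=40
9. P0: store L0 := 44  bus=[BusRdX]  L0: P0=M P1=I  mem[L0]=60
10. P1: load  L1  bus=[-]  L1: P0=S P1=S  mem[L1]=40
11. P0: store L3 := 64  bus=[-]  L3: P0=M P1=I  mem[L3]=10
12. P0: store L0 := 32  bus=[-]  L0: P0=M P1=I  mem[L0]=60
13. P1: load  L2  bus=[-]  L2: P0=I P1=E  mem[L2]=40
14. P0: store L3 := 95  bus=[-]  L3: P0=M P1=I  mem[L3]=10
15. P1: store L1 := 86  bus=[BusUpgr]  L1: P0=I P1=M  mem[L1]=40
16. P0: store L0 := 81  bus=[-]  L0: P0=M P1=I  mem[L0]=60
17. P1: load  L1  bus=[-]  L1: P0=I P1=M  mem[L1]=40
18. P0: store L3 := 89  bus=[-]  L3: P0=M P1=I  mem[L3]=10
19. P1: load  L2  bus=[-]  L2: P0=I P1=E  mem[L2]=40
20. P1: load  L0  bus=[BusRd,Flush]  L0: P0=S P1=S  mem[L0]=81
21. P0: store L3 := 90  bus=[-]  L3: P0=M P1=I  mem[L3]=10
22. P0: store L1 := 14  bus=[BusRdX,Flush]  L1: P0=M P1=I  mem[L1]=86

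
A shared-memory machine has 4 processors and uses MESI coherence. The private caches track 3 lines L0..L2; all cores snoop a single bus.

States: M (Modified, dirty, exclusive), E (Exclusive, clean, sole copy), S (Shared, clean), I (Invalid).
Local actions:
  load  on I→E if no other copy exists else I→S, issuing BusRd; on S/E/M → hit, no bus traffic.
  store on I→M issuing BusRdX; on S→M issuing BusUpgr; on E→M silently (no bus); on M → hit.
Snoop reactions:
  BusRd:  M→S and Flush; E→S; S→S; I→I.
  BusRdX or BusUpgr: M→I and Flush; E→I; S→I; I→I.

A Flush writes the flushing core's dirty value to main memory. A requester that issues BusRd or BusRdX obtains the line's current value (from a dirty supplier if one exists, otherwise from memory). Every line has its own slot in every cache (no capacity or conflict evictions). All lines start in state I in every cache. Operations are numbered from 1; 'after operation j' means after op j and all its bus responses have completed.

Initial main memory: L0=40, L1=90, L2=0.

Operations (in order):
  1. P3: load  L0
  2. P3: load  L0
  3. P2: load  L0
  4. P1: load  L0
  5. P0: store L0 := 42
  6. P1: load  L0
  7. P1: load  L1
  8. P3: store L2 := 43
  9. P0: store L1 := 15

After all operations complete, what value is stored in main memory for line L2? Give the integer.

[1] P3: load  L0 | P0:I, P1:I, P2:I, P3:E(40) | bus: BusRd
[2] P3: load  L0 | P0:I, P1:I, P2:I, P3:E(40) | bus: none
[3] P2: load  L0 | P0:I, P1:I, P2:S(40), P3:S(40) | bus: BusRd
[4] P1: load  L0 | P0:I, P1:S(40), P2:S(40), P3:S(40) | bus: BusRd
[5] P0: store L0 := 42 | P0:M(42), P1:I, P2:I, P3:I | bus: BusRdX
[6] P1: load  L0 | P0:S(42), P1:S(42), P2:I, P3:I | bus: BusRd,Flush
[7] P1: load  L1 | P0:I, P1:E(90), P2:I, P3:I | bus: BusRd
[8] P3: store L2 := 43 | P0:I, P1:I, P2:I, P3:M(43) | bus: BusRdX
[9] P0: store L1 := 15 | P0:M(15), P1:I, P2:I, P3:I | bus: BusRdX

memory[L2] = 0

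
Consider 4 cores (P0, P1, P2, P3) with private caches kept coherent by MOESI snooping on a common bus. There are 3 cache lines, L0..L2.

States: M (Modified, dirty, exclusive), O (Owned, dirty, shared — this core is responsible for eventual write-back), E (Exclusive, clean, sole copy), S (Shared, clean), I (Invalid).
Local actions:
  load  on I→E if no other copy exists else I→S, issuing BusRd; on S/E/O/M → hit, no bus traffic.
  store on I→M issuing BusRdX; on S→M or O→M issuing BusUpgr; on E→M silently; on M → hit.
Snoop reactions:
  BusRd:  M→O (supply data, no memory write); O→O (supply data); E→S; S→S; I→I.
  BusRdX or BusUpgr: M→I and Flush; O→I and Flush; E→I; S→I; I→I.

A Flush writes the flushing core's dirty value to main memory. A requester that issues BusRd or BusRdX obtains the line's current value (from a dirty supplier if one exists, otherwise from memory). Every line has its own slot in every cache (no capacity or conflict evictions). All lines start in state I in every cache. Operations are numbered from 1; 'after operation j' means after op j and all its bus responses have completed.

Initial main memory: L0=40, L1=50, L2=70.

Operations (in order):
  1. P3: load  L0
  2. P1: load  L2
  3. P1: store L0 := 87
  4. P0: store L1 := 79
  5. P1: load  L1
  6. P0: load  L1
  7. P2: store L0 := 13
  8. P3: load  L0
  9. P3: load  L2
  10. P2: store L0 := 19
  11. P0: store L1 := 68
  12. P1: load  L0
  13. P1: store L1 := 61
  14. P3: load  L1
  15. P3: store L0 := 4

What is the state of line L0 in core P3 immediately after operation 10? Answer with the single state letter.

state = I

1. P3: load  L0  bus=[BusRd]  L0: P0=I P1=I P2=I P3=E  mem[L0]=40
2. P1: load  L2  bus=[BusRd]  L2: P0=I P1=E P2=I P3=I  mem[L2]=70
3. P1: store L0 := 87  bus=[BusRdX]  L0: P0=I P1=M P2=I P3=I  mem[L0]=40
4. P0: store L1 := 79  bus=[BusRdX]  L1: P0=M P1=I P2=I P3=I  mem[L1]=50
5. P1: load  L1  bus=[BusRd]  L1: P0=O P1=S P2=I P3=I  mem[L1]=50
6. P0: load  L1  bus=[-]  L1: P0=O P1=S P2=I P3=I  mem[L1]=50
7. P2: store L0 := 13  bus=[BusRdX,Flush]  L0: P0=I P1=I P2=M P3=I  mem[L0]=87
8. P3: load  L0  bus=[BusRd]  L0: P0=I P1=I P2=O P3=S  mem[L0]=87
9. P3: load  L2  bus=[BusRd]  L2: P0=I P1=S P2=I P3=S  mem[L2]=70
10. P2: store L0 := 19  bus=[BusUpgr]  L0: P0=I P1=I P2=M P3=I  mem[L0]=87
11. P0: store L1 := 68  bus=[BusUpgr]  L1: P0=M P1=I P2=I P3=I  mem[L1]=50
12. P1: load  L0  bus=[BusRd]  L0: P0=I P1=S P2=O P3=I  mem[L0]=87
13. P1: store L1 := 61  bus=[BusRdX,Flush]  L1: P0=I P1=M P2=I P3=I  mem[L1]=68
14. P3: load  L1  bus=[BusRd]  L1: P0=I P1=O P2=I P3=S  mem[L1]=68
15. P3: store L0 := 4  bus=[BusRdX,Flush]  L0: P0=I P1=I P2=I P3=M  mem[L0]=19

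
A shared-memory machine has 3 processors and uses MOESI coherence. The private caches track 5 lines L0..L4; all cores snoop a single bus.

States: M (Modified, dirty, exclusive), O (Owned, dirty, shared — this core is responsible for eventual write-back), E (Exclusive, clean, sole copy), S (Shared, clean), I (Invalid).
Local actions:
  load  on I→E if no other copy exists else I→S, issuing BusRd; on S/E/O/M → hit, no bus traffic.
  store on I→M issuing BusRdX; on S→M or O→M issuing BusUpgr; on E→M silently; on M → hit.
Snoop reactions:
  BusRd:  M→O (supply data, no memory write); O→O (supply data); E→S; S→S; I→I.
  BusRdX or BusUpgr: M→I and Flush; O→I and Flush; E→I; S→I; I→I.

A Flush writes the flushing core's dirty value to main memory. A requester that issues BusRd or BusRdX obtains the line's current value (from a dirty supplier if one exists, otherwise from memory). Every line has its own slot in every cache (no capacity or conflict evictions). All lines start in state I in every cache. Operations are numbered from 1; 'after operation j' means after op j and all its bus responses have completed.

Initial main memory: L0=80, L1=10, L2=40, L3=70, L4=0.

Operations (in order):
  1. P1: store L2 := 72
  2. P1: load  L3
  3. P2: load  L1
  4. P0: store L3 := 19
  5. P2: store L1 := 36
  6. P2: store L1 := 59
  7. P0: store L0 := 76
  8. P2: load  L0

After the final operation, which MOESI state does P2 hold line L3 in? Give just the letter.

1. P1: store L2 := 72  bus=[BusRdX]  L2: P0=I P1=M P2=I  mem[L2]=40
2. P1: load  L3  bus=[BusRd]  L3: P0=I P1=E P2=I  mem[L3]=70
3. P2: load  L1  bus=[BusRd]  L1: P0=I P1=I P2=E  mem[L1]=10
4. P0: store L3 := 19  bus=[BusRdX]  L3: P0=M P1=I P2=I  mem[L3]=70
5. P2: store L1 := 36  bus=[-]  L1: P0=I P1=I P2=M  mem[L1]=10
6. P2: store L1 := 59  bus=[-]  L1: P0=I P1=I P2=M  mem[L1]=10
7. P0: store L0 := 76  bus=[BusRdX]  L0: P0=M P1=I P2=I  mem[L0]=80
8. P2: load  L0  bus=[BusRd]  L0: P0=O P1=I P2=S  mem[L0]=80

state = I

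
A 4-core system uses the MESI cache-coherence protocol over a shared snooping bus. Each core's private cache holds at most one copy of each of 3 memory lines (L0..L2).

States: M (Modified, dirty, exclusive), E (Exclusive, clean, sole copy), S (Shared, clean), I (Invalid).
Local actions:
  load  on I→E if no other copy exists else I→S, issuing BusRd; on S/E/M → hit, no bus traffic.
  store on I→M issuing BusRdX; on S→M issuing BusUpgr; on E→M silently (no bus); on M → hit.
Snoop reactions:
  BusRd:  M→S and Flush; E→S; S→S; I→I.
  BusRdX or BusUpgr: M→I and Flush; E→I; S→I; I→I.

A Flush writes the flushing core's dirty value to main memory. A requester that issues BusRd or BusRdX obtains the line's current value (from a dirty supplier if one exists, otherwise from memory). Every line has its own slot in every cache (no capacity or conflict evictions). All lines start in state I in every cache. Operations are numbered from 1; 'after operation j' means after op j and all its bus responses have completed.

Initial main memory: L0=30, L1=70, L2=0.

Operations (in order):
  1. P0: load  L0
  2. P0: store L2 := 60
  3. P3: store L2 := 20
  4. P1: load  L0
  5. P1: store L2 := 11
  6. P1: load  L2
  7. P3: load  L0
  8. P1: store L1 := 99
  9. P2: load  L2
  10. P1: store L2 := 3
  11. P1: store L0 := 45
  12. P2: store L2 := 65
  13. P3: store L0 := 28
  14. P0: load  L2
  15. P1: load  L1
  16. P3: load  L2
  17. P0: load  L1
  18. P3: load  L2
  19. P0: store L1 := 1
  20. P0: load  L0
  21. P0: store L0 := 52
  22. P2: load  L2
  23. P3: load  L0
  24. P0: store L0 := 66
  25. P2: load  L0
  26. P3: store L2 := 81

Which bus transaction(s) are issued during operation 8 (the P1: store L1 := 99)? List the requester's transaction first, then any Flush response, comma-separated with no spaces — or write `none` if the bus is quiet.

1. P0: load  L0  bus=[BusRd]  L0: P0=E P1=I P2=I P3=I  mem[L0]=30
2. P0: store L2 := 60  bus=[BusRdX]  L2: P0=M P1=I P2=I P3=I  mem[L2]=0
3. P3: store L2 := 20  bus=[BusRdX,Flush]  L2: P0=I P1=I P2=I P3=M  mem[L2]=60
4. P1: load  L0  bus=[BusRd]  L0: P0=S P1=S P2=I P3=I  mem[L0]=30
5. P1: store L2 := 11  bus=[BusRdX,Flush]  L2: P0=I P1=M P2=I P3=I  mem[L2]=20
6. P1: load  L2  bus=[-]  L2: P0=I P1=M P2=I P3=I  mem[L2]=20
7. P3: load  L0  bus=[BusRd]  L0: P0=S P1=S P2=I P3=S  mem[L0]=30
8. P1: store L1 := 99  bus=[BusRdX]  L1: P0=I P1=M P2=I P3=I  mem[L1]=70
9. P2: load  L2  bus=[BusRd,Flush]  L2: P0=I P1=S P2=S P3=I  mem[L2]=11
10. P1: store L2 := 3  bus=[BusUpgr]  L2: P0=I P1=M P2=I P3=I  mem[L2]=11
11. P1: store L0 := 45  bus=[BusUpgr]  L0: P0=I P1=M P2=I P3=I  mem[L0]=30
12. P2: store L2 := 65  bus=[BusRdX,Flush]  L2: P0=I P1=I P2=M P3=I  mem[L2]=3
13. P3: store L0 := 28  bus=[BusRdX,Flush]  L0: P0=I P1=I P2=I P3=M  mem[L0]=45
14. P0: load  L2  bus=[BusRd,Flush]  L2: P0=S P1=I P2=S P3=I  mem[L2]=65
15. P1: load  L1  bus=[-]  L1: P0=I P1=M P2=I P3=I  mem[L1]=70
16. P3: load  L2  bus=[BusRd]  L2: P0=S P1=I P2=S P3=S  mem[L2]=65
17. P0: load  L1  bus=[BusRd,Flush]  L1: P0=S P1=S P2=I P3=I  mem[L1]=99
18. P3: load  L2  bus=[-]  L2: P0=S P1=I P2=S P3=S  mem[L2]=65
19. P0: store L1 := 1  bus=[BusUpgr]  L1: P0=M P1=I P2=I P3=I  mem[L1]=99
20. P0: load  L0  bus=[BusRd,Flush]  L0: P0=S P1=I P2=I P3=S  mem[L0]=28
21. P0: store L0 := 52  bus=[BusUpgr]  L0: P0=M P1=I P2=I P3=I  mem[L0]=28
22. P2: load  L2  bus=[-]  L2: P0=S P1=I P2=S P3=S  mem[L2]=65
23. P3: load  L0  bus=[BusRd,Flush]  L0: P0=S P1=I P2=I P3=S  mem[L0]=52
24. P0: store L0 := 66  bus=[BusUpgr]  L0: P0=M P1=I P2=I P3=I  mem[L0]=52
25. P2: load  L0  bus=[BusRd,Flush]  L0: P0=S P1=I P2=S P3=I  mem[L0]=66
26. P3: store L2 := 81  bus=[BusUpgr]  L2: P0=I P1=I P2=I P3=M  mem[L2]=65

bus = BusRdX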